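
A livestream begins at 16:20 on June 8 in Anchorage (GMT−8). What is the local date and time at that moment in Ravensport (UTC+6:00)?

In UTC: 16:20 + 8:00 = 00:20 on Jun 9.
Ravensport is UTC+6:00: 00:20 + 6:00 = 06:20 on Jun 9.

06:20 on Jun 9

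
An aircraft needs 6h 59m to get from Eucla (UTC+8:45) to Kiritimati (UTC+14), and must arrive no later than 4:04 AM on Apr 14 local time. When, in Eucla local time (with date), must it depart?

Target arrival in UTC: 4:04 AM − 14:00 = 2:04 PM on Apr 13.
Subtract 6 hours and 59 minutes → departure 7:05 AM UTC on Apr 13.
Eucla is UTC+8:45: 7:05 AM + 8:45 = 3:50 PM on Apr 13.

3:50 PM on Apr 13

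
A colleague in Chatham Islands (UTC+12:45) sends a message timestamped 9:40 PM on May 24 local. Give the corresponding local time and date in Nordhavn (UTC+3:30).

12:25 PM on May 24

In UTC: 9:40 PM − 12:45 = 8:55 AM on May 24.
Nordhavn is UTC+3:30: 8:55 AM + 3:30 = 12:25 PM on May 24.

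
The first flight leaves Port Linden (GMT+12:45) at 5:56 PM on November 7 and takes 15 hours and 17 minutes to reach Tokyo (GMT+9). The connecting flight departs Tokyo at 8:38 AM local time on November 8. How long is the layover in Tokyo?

3 hours 10 minutes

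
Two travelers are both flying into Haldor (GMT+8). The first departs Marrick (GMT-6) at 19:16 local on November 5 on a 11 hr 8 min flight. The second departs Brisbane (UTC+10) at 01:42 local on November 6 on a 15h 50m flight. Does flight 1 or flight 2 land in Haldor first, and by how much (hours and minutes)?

Flight 1 in UTC: 19:16 + 6:00 = 01:16 on Nov 6.
+11 hours 8 minutes → arrive 12:24 UTC on Nov 6.
Flight 2 in UTC: 01:42 − 10:00 = 15:42 on Nov 5.
+15 hours and 50 minutes → arrive 07:32 UTC on Nov 6.
Flight 2 lands earlier by 4 hours 52 minutes.

the second, by 4 hours 52 minutes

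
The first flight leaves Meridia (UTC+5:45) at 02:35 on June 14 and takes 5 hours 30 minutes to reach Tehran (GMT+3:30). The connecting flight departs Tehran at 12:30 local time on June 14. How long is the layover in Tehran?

6 hours 40 minutes

Convert departure to UTC: 02:35 − 5:45 = 20:50 UTC on Jun 13.
Add 5 hours and 30 minutes flight time → 02:20 UTC (Jun 14).
Tehran is UTC+3:30, so local arrival = 02:20 + 3:30 = 05:50 on Jun 14.
Layover = 12:30 − 05:50 = 6 hours 40 minutes.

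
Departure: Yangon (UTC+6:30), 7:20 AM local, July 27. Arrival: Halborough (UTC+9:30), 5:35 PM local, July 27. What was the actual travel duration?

Departure in UTC: 7:20 AM − 6:30 = 12:50 AM on Jul 27.
Arrival in UTC: 5:35 PM − 9:30 = 8:05 AM on Jul 27.
Elapsed = 8:05 AM − 12:50 AM = 7 hours 15 minutes.

7 hours 15 minutes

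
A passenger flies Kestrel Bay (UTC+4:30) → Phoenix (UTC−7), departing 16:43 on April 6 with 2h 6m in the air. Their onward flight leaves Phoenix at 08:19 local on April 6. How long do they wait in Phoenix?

1 hour

Convert departure to UTC: 16:43 − 4:30 = 12:13 UTC on Apr 6.
Add 2 hours and 6 minutes flight time → 14:19 UTC.
Phoenix is UTC−7:00, so local arrival = 14:19 − 7:00 = 07:19 on Apr 6.
Layover = 08:19 − 07:19 = 1 hour.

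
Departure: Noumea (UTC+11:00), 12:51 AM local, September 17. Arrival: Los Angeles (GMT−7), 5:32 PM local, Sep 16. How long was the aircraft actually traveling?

10 hours 41 minutes

Los Angeles is 18:00 behind Noumea.
Clock-face elapsed time (ignoring zones) is −7 hours 19 minutes.
Actual elapsed = −7 hours 19 minutes + 18:00 = 10 hours 41 minutes.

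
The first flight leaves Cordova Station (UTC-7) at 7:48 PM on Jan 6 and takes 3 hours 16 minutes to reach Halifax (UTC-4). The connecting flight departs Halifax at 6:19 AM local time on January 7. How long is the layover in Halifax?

Convert departure to UTC: 7:48 PM + 7:00 = 2:48 AM UTC on Jan 7.
Add 3 hours and 16 minutes flight time → 6:04 AM UTC.
Halifax is UTC−4:00, so local arrival = 6:04 AM − 4:00 = 2:04 AM on Jan 7.
Layover = 6:19 AM − 2:04 AM = 4 hours 15 minutes.

4 hours 15 minutes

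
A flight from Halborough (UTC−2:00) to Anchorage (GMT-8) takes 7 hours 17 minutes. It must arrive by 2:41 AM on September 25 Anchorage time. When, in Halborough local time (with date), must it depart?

Target arrival in UTC: 2:41 AM + 8:00 = 10:41 AM on Sep 25.
Subtract 7 hours 17 minutes → departure 3:24 AM UTC on Sep 25.
Halborough is UTC−2:00: 3:24 AM − 2:00 = 1:24 AM on Sep 25.

1:24 AM on September 25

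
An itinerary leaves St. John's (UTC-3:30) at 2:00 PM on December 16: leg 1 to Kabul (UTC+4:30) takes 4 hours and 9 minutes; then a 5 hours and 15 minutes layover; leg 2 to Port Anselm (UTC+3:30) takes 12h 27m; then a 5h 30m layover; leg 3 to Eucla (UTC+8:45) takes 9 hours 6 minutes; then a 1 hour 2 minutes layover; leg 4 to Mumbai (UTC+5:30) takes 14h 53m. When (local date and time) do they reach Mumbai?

Convert departure to UTC: 2:00 PM + 3:30 = 5:30 PM UTC on Dec 16.
Add 4 hours and 9 minutes leg 1 → 9:39 PM UTC.
Add 5 hours 15 minutes layover in Kabul → 2:54 AM UTC (Dec 17).
Add 12 hours 27 minutes leg 2 → 3:21 PM UTC.
Add 5 hours 30 minutes layover in Port Anselm → 8:51 PM UTC.
Add 9 hours 6 minutes leg 3 → 5:57 AM UTC (Dec 18).
Add 1 hour and 2 minutes layover in Eucla → 6:59 AM UTC.
Add 14 hours and 53 minutes leg 4 → 9:52 PM UTC.
Mumbai is UTC+5:30, so local arrival = 9:52 PM + 5:30 = 3:22 AM on Dec 19.

3:22 AM on December 19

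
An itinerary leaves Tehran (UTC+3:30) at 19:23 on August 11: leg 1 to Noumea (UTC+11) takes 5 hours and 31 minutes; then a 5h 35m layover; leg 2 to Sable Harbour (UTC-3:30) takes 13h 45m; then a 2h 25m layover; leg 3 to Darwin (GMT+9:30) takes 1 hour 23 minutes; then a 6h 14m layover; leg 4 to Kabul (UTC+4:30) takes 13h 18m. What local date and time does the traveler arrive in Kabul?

Convert departure to UTC: 19:23 − 3:30 = 15:53 UTC on Aug 11.
Add 5 hours and 31 minutes leg 1 → 21:24 UTC.
Add 5 hours 35 minutes layover in Noumea → 02:59 UTC (Aug 12).
Add 13 hours and 45 minutes leg 2 → 16:44 UTC.
Add 2 hours and 25 minutes layover in Sable Harbour → 19:09 UTC.
Add 1 hour and 23 minutes leg 3 → 20:32 UTC.
Add 6 hours 14 minutes layover in Darwin → 02:46 UTC (Aug 13).
Add 13 hours 18 minutes leg 4 → 16:04 UTC.
Kabul is UTC+4:30, so local arrival = 16:04 + 4:30 = 20:34 on Aug 13.

20:34 on August 13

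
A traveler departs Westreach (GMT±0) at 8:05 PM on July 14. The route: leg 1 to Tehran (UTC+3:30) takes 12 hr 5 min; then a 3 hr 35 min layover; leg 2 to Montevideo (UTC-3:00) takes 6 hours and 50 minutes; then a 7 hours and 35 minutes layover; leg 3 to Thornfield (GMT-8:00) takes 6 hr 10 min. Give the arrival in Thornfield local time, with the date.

Westreach is at UTC+0, so departure is already 8:05 PM UTC on Jul 14.
Add 12 hours and 5 minutes leg 1 → 8:10 AM UTC (Jul 15).
Add 3 hours and 35 minutes layover in Tehran → 11:45 AM UTC.
Add 6 hours 50 minutes leg 2 → 6:35 PM UTC.
Add 7 hours and 35 minutes layover in Montevideo → 2:10 AM UTC (Jul 16).
Add 6 hours and 10 minutes leg 3 → 8:20 AM UTC.
Thornfield is UTC−8:00, so local arrival = 8:20 AM − 8:00 = 12:20 AM on Jul 16.

12:20 AM on Jul 16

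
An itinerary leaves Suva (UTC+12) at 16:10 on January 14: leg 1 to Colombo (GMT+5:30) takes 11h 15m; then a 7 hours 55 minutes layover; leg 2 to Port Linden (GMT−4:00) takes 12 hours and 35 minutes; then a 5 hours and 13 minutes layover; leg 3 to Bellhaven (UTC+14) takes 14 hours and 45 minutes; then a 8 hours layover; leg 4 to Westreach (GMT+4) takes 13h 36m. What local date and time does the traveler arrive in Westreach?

09:29 on January 17

Convert departure to UTC: 16:10 − 12:00 = 04:10 UTC on Jan 14.
Add 11 hours and 15 minutes leg 1 → 15:25 UTC.
Add 7 hours and 55 minutes layover in Colombo → 23:20 UTC.
Add 12 hours 35 minutes leg 2 → 11:55 UTC (Jan 15).
Add 5 hours 13 minutes layover in Port Linden → 17:08 UTC.
Add 14 hours and 45 minutes leg 3 → 07:53 UTC (Jan 16).
Add 8 hours layover in Bellhaven → 15:53 UTC.
Add 13 hours and 36 minutes leg 4 → 05:29 UTC (Jan 17).
Westreach is UTC+4:00, so local arrival = 05:29 + 4:00 = 09:29 on Jan 17.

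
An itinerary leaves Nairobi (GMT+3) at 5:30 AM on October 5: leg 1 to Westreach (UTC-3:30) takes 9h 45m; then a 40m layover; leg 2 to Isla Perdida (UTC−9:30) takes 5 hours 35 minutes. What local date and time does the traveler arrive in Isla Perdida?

Convert departure to UTC: 5:30 AM − 3:00 = 2:30 AM UTC on Oct 5.
Add 9 hours and 45 minutes leg 1 → 12:15 PM UTC.
Add 40 minutes layover in Westreach → 12:55 PM UTC.
Add 5 hours and 35 minutes leg 2 → 6:30 PM UTC.
Isla Perdida is UTC−9:30, so local arrival = 6:30 PM − 9:30 = 9:00 AM on Oct 5.

9:00 AM on October 5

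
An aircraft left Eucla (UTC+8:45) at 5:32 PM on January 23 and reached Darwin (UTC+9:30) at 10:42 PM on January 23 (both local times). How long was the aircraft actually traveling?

Departure in UTC: 5:32 PM − 8:45 = 8:47 AM on Jan 23.
Arrival in UTC: 10:42 PM − 9:30 = 1:12 PM on Jan 23.
Elapsed = 1:12 PM − 8:47 AM = 4 hours 25 minutes.

4 hours 25 minutes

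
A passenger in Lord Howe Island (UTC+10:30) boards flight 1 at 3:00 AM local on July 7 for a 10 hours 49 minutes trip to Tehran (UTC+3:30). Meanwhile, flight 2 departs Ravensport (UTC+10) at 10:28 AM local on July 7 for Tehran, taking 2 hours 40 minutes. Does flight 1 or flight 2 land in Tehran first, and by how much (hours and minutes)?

Flight 1 in UTC: 3:00 AM − 10:30 = 4:30 PM on Jul 6.
+10 hours and 49 minutes → arrive 3:19 AM UTC on Jul 7.
Flight 2 in UTC: 10:28 AM − 10:00 = 12:28 AM on Jul 7.
+2 hours 40 minutes → arrive 3:08 AM UTC on Jul 7.
Flight 2 lands earlier by 11 minutes.

the second, by 11 minutes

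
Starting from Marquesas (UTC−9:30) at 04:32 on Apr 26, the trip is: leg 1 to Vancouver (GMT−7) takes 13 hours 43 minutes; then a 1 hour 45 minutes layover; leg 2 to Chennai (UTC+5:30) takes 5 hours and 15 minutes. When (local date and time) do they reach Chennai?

Convert departure to UTC: 04:32 + 9:30 = 14:02 UTC on Apr 26.
Add 13 hours 43 minutes leg 1 → 03:45 UTC (Apr 27).
Add 1 hour 45 minutes layover in Vancouver → 05:30 UTC.
Add 5 hours 15 minutes leg 2 → 10:45 UTC.
Chennai is UTC+5:30, so local arrival = 10:45 + 5:30 = 16:15 on Apr 27.

16:15 on Apr 27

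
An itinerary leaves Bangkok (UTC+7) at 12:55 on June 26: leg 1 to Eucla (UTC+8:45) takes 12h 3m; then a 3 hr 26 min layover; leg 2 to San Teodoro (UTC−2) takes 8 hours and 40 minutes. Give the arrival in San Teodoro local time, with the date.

04:04 on June 27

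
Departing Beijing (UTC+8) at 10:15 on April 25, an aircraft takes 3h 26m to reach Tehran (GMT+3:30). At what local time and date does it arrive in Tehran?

09:11 on Apr 25

Convert departure to UTC: 10:15 − 8:00 = 02:15 UTC on Apr 25.
Add 3 hours 26 minutes travel time → 05:41 UTC.
Tehran is UTC+3:30, so local arrival = 05:41 + 3:30 = 09:11 on Apr 25.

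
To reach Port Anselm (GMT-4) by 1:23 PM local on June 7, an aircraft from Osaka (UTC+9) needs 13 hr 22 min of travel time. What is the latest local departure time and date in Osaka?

1:01 PM on Jun 7

Target arrival in UTC: 1:23 PM + 4:00 = 5:23 PM on Jun 7.
Subtract 13 hours and 22 minutes → departure 4:01 AM UTC on Jun 7.
Osaka is UTC+9:00: 4:01 AM + 9:00 = 1:01 PM on Jun 7.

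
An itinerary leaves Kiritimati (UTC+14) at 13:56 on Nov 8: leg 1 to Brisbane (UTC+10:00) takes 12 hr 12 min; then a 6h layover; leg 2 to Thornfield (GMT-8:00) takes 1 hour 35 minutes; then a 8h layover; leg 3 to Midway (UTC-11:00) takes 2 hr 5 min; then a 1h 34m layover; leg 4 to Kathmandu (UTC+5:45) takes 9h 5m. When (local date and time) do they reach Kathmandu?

22:12 on November 9

Convert departure to UTC: 13:56 − 14:00 = 23:56 UTC on Nov 7.
Add 12 hours 12 minutes leg 1 → 12:08 UTC (Nov 8).
Add 6 hours layover in Brisbane → 18:08 UTC.
Add 1 hour and 35 minutes leg 2 → 19:43 UTC.
Add 8 hours layover in Thornfield → 03:43 UTC (Nov 9).
Add 2 hours 5 minutes leg 3 → 05:48 UTC.
Add 1 hour 34 minutes layover in Midway → 07:22 UTC.
Add 9 hours 5 minutes leg 4 → 16:27 UTC.
Kathmandu is UTC+5:45, so local arrival = 16:27 + 5:45 = 22:12 on Nov 9.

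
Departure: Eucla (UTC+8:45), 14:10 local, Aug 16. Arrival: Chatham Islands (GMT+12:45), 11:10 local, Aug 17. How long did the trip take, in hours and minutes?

Departure in UTC: 14:10 − 8:45 = 05:25 on Aug 16.
Arrival in UTC: 11:10 − 12:45 = 22:25 on Aug 16.
Elapsed = 22:25 − 05:25 = 17 hours.

17 hours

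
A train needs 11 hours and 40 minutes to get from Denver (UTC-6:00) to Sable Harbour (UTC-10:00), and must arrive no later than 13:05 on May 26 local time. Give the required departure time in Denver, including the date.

05:25 on May 26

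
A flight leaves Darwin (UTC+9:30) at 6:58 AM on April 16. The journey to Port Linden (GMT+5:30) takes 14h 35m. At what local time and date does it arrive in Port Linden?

Convert departure to UTC: 6:58 AM − 9:30 = 9:28 PM UTC on Apr 15.
Add 14 hours 35 minutes travel time → 12:03 PM UTC (Apr 16).
Port Linden is UTC+5:30, so local arrival = 12:03 PM + 5:30 = 5:33 PM on Apr 16.

5:33 PM on Apr 16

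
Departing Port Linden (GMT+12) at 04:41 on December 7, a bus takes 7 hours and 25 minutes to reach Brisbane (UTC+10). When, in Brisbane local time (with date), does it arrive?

10:06 on December 7

Convert departure to UTC: 04:41 − 12:00 = 16:41 UTC on Dec 6.
Add 7 hours 25 minutes travel time → 00:06 UTC (Dec 7).
Brisbane is UTC+10:00, so local arrival = 00:06 + 10:00 = 10:06 on Dec 7.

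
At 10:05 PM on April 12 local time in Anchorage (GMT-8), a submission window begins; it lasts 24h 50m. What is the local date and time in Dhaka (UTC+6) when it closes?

12:55 PM on Apr 14

Convert start to UTC: 10:05 PM + 8:00 = 6:05 AM UTC on Apr 13.
Add 24 hours 50 minutes duration → 6:55 AM UTC (Apr 14).
Dhaka is UTC+6:00, so local end time = 6:55 AM + 6:00 = 12:55 PM on Apr 14.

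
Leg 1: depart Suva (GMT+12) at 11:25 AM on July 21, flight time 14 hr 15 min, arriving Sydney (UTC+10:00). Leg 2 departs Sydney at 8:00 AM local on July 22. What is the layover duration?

8 hours 20 minutes

Convert departure to UTC: 11:25 AM − 12:00 = 11:25 PM UTC on Jul 20.
Add 14 hours and 15 minutes flight time → 1:40 PM UTC (Jul 21).
Sydney is UTC+10:00, so local arrival = 1:40 PM + 10:00 = 11:40 PM on Jul 21.
Layover = 8:00 AM − 11:40 PM (+1 day) = 8 hours 20 minutes.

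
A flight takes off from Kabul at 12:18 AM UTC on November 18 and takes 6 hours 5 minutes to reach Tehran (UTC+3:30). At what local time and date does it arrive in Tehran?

9:53 AM on November 18

Departure is given in UTC: 12:18 AM on Nov 18.
Add 6 hours 5 minutes → 6:23 AM UTC.
Tehran is UTC+3:30: 6:23 AM + 3:30 = 9:53 AM on Nov 18.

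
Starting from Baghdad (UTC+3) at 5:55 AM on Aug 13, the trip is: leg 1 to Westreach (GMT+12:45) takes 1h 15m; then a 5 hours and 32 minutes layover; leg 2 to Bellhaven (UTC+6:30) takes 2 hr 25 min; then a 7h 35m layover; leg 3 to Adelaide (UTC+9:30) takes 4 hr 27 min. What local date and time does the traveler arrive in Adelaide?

9:39 AM on Aug 14

Convert departure to UTC: 5:55 AM − 3:00 = 2:55 AM UTC on Aug 13.
Add 1 hour 15 minutes leg 1 → 4:10 AM UTC.
Add 5 hours and 32 minutes layover in Westreach → 9:42 AM UTC.
Add 2 hours and 25 minutes leg 2 → 12:07 PM UTC.
Add 7 hours 35 minutes layover in Bellhaven → 7:42 PM UTC.
Add 4 hours and 27 minutes leg 3 → 12:09 AM UTC (Aug 14).
Adelaide is UTC+9:30, so local arrival = 12:09 AM + 9:30 = 9:39 AM on Aug 14.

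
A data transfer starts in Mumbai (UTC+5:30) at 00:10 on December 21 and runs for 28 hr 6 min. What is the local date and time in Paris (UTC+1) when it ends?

Convert start to UTC: 00:10 − 5:30 = 18:40 UTC on Dec 20.
Add 28 hours 6 minutes duration → 22:46 UTC (Dec 21).
Paris is UTC+1:00, so local end time = 22:46 + 1:00 = 23:46 on Dec 21.

23:46 on Dec 21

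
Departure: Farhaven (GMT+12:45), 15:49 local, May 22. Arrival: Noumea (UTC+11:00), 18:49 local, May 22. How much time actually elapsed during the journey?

4 hours 45 minutes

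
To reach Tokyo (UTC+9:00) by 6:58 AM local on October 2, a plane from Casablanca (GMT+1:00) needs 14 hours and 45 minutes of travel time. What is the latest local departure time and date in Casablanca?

8:13 AM on October 1

Target arrival in UTC: 6:58 AM − 9:00 = 9:58 PM on Oct 1.
Subtract 14 hours and 45 minutes → departure 7:13 AM UTC on Oct 1.
Casablanca is UTC+1:00: 7:13 AM + 1:00 = 8:13 AM on Oct 1.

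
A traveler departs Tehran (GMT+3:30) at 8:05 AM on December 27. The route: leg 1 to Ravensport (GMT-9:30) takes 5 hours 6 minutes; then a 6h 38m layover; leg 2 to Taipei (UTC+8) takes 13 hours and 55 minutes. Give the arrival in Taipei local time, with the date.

2:14 PM on December 28

Convert departure to UTC: 8:05 AM − 3:30 = 4:35 AM UTC on Dec 27.
Add 5 hours 6 minutes leg 1 → 9:41 AM UTC.
Add 6 hours and 38 minutes layover in Ravensport → 4:19 PM UTC.
Add 13 hours 55 minutes leg 2 → 6:14 AM UTC (Dec 28).
Taipei is UTC+8:00, so local arrival = 6:14 AM + 8:00 = 2:14 PM on Dec 28.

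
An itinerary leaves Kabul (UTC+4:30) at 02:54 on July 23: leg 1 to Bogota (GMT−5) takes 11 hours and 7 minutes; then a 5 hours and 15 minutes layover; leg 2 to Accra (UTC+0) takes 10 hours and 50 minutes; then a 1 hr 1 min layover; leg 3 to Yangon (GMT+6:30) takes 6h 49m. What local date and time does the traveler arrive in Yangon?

15:56 on July 24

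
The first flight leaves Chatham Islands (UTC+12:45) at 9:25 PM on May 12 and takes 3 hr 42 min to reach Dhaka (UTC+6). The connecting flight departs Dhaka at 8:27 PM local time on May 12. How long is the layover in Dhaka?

2 hours 5 minutes

Convert departure to UTC: 9:25 PM − 12:45 = 8:40 AM UTC on May 12.
Add 3 hours and 42 minutes flight time → 12:22 PM UTC.
Dhaka is UTC+6:00, so local arrival = 12:22 PM + 6:00 = 6:22 PM on May 12.
Layover = 8:27 PM − 6:22 PM = 2 hours 5 minutes.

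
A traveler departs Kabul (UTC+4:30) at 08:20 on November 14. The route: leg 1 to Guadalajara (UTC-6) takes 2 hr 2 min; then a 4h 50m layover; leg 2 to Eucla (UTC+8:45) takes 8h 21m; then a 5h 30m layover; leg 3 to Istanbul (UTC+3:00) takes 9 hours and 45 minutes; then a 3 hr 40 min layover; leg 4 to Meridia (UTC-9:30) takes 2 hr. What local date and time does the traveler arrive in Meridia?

06:28 on Nov 15

Convert departure to UTC: 08:20 − 4:30 = 03:50 UTC on Nov 14.
Add 2 hours 2 minutes leg 1 → 05:52 UTC.
Add 4 hours 50 minutes layover in Guadalajara → 10:42 UTC.
Add 8 hours and 21 minutes leg 2 → 19:03 UTC.
Add 5 hours and 30 minutes layover in Eucla → 00:33 UTC (Nov 15).
Add 9 hours 45 minutes leg 3 → 10:18 UTC.
Add 3 hours 40 minutes layover in Istanbul → 13:58 UTC.
Add 2 hours leg 4 → 15:58 UTC.
Meridia is UTC−9:30, so local arrival = 15:58 − 9:30 = 06:28 on Nov 15.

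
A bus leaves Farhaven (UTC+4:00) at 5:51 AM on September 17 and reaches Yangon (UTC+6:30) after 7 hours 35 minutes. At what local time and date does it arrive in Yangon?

Convert departure to UTC: 5:51 AM − 4:00 = 1:51 AM UTC on Sep 17.
Add 7 hours and 35 minutes travel time → 9:26 AM UTC.
Yangon is UTC+6:30, so local arrival = 9:26 AM + 6:30 = 3:56 PM on Sep 17.

3:56 PM on September 17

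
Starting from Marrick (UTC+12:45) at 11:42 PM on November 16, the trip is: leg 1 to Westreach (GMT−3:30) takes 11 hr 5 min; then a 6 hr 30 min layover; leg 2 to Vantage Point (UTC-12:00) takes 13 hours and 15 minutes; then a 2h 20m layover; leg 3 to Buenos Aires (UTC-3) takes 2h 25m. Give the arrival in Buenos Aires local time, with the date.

Convert departure to UTC: 11:42 PM − 12:45 = 10:57 AM UTC on Nov 16.
Add 11 hours 5 minutes leg 1 → 10:02 PM UTC.
Add 6 hours and 30 minutes layover in Westreach → 4:32 AM UTC (Nov 17).
Add 13 hours 15 minutes leg 2 → 5:47 PM UTC.
Add 2 hours 20 minutes layover in Vantage Point → 8:07 PM UTC.
Add 2 hours and 25 minutes leg 3 → 10:32 PM UTC.
Buenos Aires is UTC−3:00, so local arrival = 10:32 PM − 3:00 = 7:32 PM on Nov 17.

7:32 PM on November 17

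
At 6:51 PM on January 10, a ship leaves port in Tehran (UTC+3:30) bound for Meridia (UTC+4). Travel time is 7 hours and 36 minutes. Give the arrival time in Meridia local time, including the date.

2:57 AM on January 11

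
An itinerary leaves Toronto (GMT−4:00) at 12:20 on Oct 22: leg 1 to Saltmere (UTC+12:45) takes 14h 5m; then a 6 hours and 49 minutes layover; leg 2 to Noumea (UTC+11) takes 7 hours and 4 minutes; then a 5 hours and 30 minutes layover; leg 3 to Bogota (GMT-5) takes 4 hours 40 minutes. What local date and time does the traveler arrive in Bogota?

01:28 on October 24

Convert departure to UTC: 12:20 + 4:00 = 16:20 UTC on Oct 22.
Add 14 hours 5 minutes leg 1 → 06:25 UTC (Oct 23).
Add 6 hours 49 minutes layover in Saltmere → 13:14 UTC.
Add 7 hours and 4 minutes leg 2 → 20:18 UTC.
Add 5 hours 30 minutes layover in Noumea → 01:48 UTC (Oct 24).
Add 4 hours and 40 minutes leg 3 → 06:28 UTC.
Bogota is UTC−5:00, so local arrival = 06:28 − 5:00 = 01:28 on Oct 24.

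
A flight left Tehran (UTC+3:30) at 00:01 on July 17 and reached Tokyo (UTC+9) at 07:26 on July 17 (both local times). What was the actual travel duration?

1 hour 55 minutes

Departure in UTC: 00:01 − 3:30 = 20:31 on Jul 16.
Arrival in UTC: 07:26 − 9:00 = 22:26 on Jul 16.
Elapsed = 22:26 − 20:31 = 1 hour 55 minutes.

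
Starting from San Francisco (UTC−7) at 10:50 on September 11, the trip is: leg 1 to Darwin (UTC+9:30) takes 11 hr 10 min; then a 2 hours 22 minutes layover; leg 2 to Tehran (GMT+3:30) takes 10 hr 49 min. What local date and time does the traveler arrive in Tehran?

Convert departure to UTC: 10:50 + 7:00 = 17:50 UTC on Sep 11.
Add 11 hours 10 minutes leg 1 → 05:00 UTC (Sep 12).
Add 2 hours 22 minutes layover in Darwin → 07:22 UTC.
Add 10 hours and 49 minutes leg 2 → 18:11 UTC.
Tehran is UTC+3:30, so local arrival = 18:11 + 3:30 = 21:41 on Sep 12.

21:41 on Sep 12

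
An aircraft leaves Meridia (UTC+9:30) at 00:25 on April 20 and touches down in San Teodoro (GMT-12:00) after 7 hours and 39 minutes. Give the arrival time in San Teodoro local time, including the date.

10:34 on April 19

San Teodoro is 21:30 behind Meridia.
After 7 hours and 39 minutes it is 08:04 in Meridia.
Shift by the zone difference: 08:04 − 21:30 = 10:34 on Apr 19 in San Teodoro.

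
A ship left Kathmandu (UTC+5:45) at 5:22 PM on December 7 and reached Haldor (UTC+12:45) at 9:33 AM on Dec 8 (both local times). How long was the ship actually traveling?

9 hours 11 minutes

Departure in UTC: 5:22 PM − 5:45 = 11:37 AM on Dec 7.
Arrival in UTC: 9:33 AM − 12:45 = 8:48 PM on Dec 7.
Elapsed = 8:48 PM − 11:37 AM = 9 hours 11 minutes.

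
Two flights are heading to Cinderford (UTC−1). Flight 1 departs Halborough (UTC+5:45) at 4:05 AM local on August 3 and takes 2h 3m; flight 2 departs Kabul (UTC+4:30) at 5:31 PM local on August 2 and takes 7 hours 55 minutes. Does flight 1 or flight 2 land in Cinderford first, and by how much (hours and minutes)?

Flight 1 in UTC: 4:05 AM − 5:45 = 10:20 PM on Aug 2.
+2 hours 3 minutes → arrive 12:23 AM UTC on Aug 3.
Flight 2 in UTC: 5:31 PM − 4:30 = 1:01 PM on Aug 2.
+7 hours 55 minutes → arrive 8:56 PM UTC on Aug 2.
Flight 2 lands earlier by 3 hours 27 minutes.

the second, by 3 hours 27 minutes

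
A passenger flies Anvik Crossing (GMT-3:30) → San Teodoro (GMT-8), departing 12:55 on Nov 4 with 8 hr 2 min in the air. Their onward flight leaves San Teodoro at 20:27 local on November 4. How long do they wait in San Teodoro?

4 hours

Convert departure to UTC: 12:55 + 3:30 = 16:25 UTC on Nov 4.
Add 8 hours 2 minutes flight time → 00:27 UTC (Nov 5).
San Teodoro is UTC−8:00, so local arrival = 00:27 − 8:00 = 16:27 on Nov 4.
Layover = 20:27 − 16:27 = 4 hours.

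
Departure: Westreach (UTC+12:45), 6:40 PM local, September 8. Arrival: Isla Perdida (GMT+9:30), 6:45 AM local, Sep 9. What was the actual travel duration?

Departure in UTC: 6:40 PM − 12:45 = 5:55 AM on Sep 8.
Arrival in UTC: 6:45 AM − 9:30 = 9:15 PM on Sep 8.
Elapsed = 9:15 PM − 5:55 AM = 15 hours 20 minutes.

15 hours 20 minutes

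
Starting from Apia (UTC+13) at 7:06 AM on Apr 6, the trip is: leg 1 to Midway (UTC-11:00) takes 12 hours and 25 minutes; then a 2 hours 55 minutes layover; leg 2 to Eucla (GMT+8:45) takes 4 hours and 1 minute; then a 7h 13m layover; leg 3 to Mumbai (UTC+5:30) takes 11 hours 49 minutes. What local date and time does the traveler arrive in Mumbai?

Convert departure to UTC: 7:06 AM − 13:00 = 6:06 PM UTC on Apr 5.
Add 12 hours 25 minutes leg 1 → 6:31 AM UTC (Apr 6).
Add 2 hours and 55 minutes layover in Midway → 9:26 AM UTC.
Add 4 hours and 1 minute leg 2 → 1:27 PM UTC.
Add 7 hours and 13 minutes layover in Eucla → 8:40 PM UTC.
Add 11 hours and 49 minutes leg 3 → 8:29 AM UTC (Apr 7).
Mumbai is UTC+5:30, so local arrival = 8:29 AM + 5:30 = 1:59 PM on Apr 7.

1:59 PM on April 7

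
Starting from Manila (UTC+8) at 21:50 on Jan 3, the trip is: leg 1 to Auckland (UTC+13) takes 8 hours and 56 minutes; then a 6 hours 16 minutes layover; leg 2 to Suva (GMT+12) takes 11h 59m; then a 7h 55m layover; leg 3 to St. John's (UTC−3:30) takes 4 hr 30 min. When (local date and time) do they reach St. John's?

Convert departure to UTC: 21:50 − 8:00 = 13:50 UTC on Jan 3.
Add 8 hours 56 minutes leg 1 → 22:46 UTC.
Add 6 hours and 16 minutes layover in Auckland → 05:02 UTC (Jan 4).
Add 11 hours 59 minutes leg 2 → 17:01 UTC.
Add 7 hours 55 minutes layover in Suva → 00:56 UTC (Jan 5).
Add 4 hours 30 minutes leg 3 → 05:26 UTC.
St. John's is UTC−3:30, so local arrival = 05:26 − 3:30 = 01:56 on Jan 5.

01:56 on January 5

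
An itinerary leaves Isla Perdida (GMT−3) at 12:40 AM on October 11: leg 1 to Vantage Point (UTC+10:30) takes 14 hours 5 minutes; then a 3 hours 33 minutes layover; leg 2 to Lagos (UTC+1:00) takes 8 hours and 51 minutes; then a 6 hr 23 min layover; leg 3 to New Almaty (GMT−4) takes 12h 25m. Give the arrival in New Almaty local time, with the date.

Convert departure to UTC: 12:40 AM + 3:00 = 3:40 AM UTC on Oct 11.
Add 14 hours and 5 minutes leg 1 → 5:45 PM UTC.
Add 3 hours 33 minutes layover in Vantage Point → 9:18 PM UTC.
Add 8 hours 51 minutes leg 2 → 6:09 AM UTC (Oct 12).
Add 6 hours 23 minutes layover in Lagos → 12:32 PM UTC.
Add 12 hours 25 minutes leg 3 → 12:57 AM UTC (Oct 13).
New Almaty is UTC−4:00, so local arrival = 12:57 AM − 4:00 = 8:57 PM on Oct 12.

8:57 PM on Oct 12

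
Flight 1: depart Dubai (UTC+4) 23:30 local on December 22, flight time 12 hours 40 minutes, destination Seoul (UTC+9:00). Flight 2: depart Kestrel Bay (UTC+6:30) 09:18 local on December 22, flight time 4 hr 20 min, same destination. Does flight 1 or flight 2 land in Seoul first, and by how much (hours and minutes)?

Flight 1 in UTC: 23:30 − 4:00 = 19:30 on Dec 22.
+12 hours 40 minutes → arrive 08:10 UTC on Dec 23.
Flight 2 in UTC: 09:18 − 6:30 = 02:48 on Dec 22.
+4 hours and 20 minutes → arrive 07:08 UTC on Dec 22.
Flight 2 lands earlier by 25 hours 2 minutes.

the second, by 25 hours 2 minutes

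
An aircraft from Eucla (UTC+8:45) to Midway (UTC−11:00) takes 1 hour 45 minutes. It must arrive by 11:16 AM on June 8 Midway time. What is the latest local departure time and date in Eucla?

5:16 AM on June 9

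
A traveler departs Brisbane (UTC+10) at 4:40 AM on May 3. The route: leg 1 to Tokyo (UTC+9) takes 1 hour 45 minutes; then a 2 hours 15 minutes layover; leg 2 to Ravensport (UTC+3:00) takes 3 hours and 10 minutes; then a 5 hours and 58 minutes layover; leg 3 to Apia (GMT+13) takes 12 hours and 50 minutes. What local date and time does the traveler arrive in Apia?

Convert departure to UTC: 4:40 AM − 10:00 = 6:40 PM UTC on May 2.
Add 1 hour 45 minutes leg 1 → 8:25 PM UTC.
Add 2 hours and 15 minutes layover in Tokyo → 10:40 PM UTC.
Add 3 hours 10 minutes leg 2 → 1:50 AM UTC (May 3).
Add 5 hours and 58 minutes layover in Ravensport → 7:48 AM UTC.
Add 12 hours and 50 minutes leg 3 → 8:38 PM UTC.
Apia is UTC+13:00, so local arrival = 8:38 PM + 13:00 = 9:38 AM on May 4.

9:38 AM on May 4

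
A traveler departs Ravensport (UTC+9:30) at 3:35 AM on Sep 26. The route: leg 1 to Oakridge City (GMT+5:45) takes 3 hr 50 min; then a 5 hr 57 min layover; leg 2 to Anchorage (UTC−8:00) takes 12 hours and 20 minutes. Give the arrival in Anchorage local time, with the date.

Convert departure to UTC: 3:35 AM − 9:30 = 6:05 PM UTC on Sep 25.
Add 3 hours and 50 minutes leg 1 → 9:55 PM UTC.
Add 5 hours 57 minutes layover in Oakridge City → 3:52 AM UTC (Sep 26).
Add 12 hours and 20 minutes leg 2 → 4:12 PM UTC.
Anchorage is UTC−8:00, so local arrival = 4:12 PM − 8:00 = 8:12 AM on Sep 26.

8:12 AM on September 26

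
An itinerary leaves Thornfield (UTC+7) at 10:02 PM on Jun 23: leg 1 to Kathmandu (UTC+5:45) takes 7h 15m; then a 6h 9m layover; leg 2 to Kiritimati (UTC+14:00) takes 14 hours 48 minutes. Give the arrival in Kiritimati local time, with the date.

9:14 AM on June 25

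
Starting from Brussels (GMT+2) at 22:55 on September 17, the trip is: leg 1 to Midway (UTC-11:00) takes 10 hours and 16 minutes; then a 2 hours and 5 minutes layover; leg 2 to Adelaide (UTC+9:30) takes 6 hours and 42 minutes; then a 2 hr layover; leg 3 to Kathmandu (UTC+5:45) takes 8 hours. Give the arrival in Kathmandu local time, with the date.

07:43 on Sep 19

Convert departure to UTC: 22:55 − 2:00 = 20:55 UTC on Sep 17.
Add 10 hours and 16 minutes leg 1 → 07:11 UTC (Sep 18).
Add 2 hours 5 minutes layover in Midway → 09:16 UTC.
Add 6 hours and 42 minutes leg 2 → 15:58 UTC.
Add 2 hours layover in Adelaide → 17:58 UTC.
Add 8 hours leg 3 → 01:58 UTC (Sep 19).
Kathmandu is UTC+5:45, so local arrival = 01:58 + 5:45 = 07:43 on Sep 19.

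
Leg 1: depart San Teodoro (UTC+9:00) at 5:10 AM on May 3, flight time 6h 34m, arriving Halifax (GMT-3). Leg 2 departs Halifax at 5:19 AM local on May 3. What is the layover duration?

Convert departure to UTC: 5:10 AM − 9:00 = 8:10 PM UTC on May 2.
Add 6 hours 34 minutes flight time → 2:44 AM UTC (May 3).
Halifax is UTC−3:00, so local arrival = 2:44 AM − 3:00 = 11:44 PM on May 2.
Layover = 5:19 AM − 11:44 PM (+1 day) = 5 hours 35 minutes.

5 hours 35 minutes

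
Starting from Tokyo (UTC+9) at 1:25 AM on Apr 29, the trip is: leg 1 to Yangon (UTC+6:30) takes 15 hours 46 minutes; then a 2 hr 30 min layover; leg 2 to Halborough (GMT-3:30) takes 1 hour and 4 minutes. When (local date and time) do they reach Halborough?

Convert departure to UTC: 1:25 AM − 9:00 = 4:25 PM UTC on Apr 28.
Add 15 hours 46 minutes leg 1 → 8:11 AM UTC (Apr 29).
Add 2 hours and 30 minutes layover in Yangon → 10:41 AM UTC.
Add 1 hour and 4 minutes leg 2 → 11:45 AM UTC.
Halborough is UTC−3:30, so local arrival = 11:45 AM − 3:30 = 8:15 AM on Apr 29.

8:15 AM on April 29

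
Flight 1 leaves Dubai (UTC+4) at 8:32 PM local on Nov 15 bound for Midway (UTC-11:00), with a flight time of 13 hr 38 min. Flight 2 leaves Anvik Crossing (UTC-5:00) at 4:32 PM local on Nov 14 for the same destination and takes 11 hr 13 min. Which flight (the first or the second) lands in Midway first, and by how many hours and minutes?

the second, by 21 hours 25 minutes

Flight 1 in UTC: 8:32 PM − 4:00 = 4:32 PM on Nov 15.
+13 hours and 38 minutes → arrive 6:10 AM UTC on Nov 16.
Flight 2 in UTC: 4:32 PM + 5:00 = 9:32 PM on Nov 14.
+11 hours 13 minutes → arrive 8:45 AM UTC on Nov 15.
Flight 2 lands earlier by 21 hours 25 minutes.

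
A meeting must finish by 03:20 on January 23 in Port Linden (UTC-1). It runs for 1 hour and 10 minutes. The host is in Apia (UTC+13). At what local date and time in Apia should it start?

Target end time in UTC: 03:20 + 1:00 = 04:20 on Jan 23.
Subtract 1 hour and 10 minutes → start 03:10 UTC on Jan 23.
Apia is UTC+13:00: 03:10 + 13:00 = 16:10 on Jan 23.

16:10 on January 23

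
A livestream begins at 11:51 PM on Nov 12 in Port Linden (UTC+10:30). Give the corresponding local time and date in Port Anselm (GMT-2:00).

In UTC: 11:51 PM − 10:30 = 1:21 PM on Nov 12.
Port Anselm is UTC−2:00: 1:21 PM − 2:00 = 11:21 AM on Nov 12.

11:21 AM on Nov 12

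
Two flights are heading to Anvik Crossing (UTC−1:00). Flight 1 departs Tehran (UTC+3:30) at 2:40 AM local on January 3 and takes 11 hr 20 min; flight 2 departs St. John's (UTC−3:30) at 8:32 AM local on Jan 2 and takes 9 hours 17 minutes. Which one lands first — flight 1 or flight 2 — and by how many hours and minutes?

the second, by 13 hours 11 minutes

Flight 1 in UTC: 2:40 AM − 3:30 = 11:10 PM on Jan 2.
+11 hours and 20 minutes → arrive 10:30 AM UTC on Jan 3.
Flight 2 in UTC: 8:32 AM + 3:30 = 12:02 PM on Jan 2.
+9 hours and 17 minutes → arrive 9:19 PM UTC on Jan 2.
Flight 2 lands earlier by 13 hours 11 minutes.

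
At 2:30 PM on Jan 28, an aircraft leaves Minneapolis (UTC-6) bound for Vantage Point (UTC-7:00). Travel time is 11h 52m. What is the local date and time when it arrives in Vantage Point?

1:22 AM on January 29

Convert departure to UTC: 2:30 PM + 6:00 = 8:30 PM UTC on Jan 28.
Add 11 hours 52 minutes travel time → 8:22 AM UTC (Jan 29).
Vantage Point is UTC−7:00, so local arrival = 8:22 AM − 7:00 = 1:22 AM on Jan 29.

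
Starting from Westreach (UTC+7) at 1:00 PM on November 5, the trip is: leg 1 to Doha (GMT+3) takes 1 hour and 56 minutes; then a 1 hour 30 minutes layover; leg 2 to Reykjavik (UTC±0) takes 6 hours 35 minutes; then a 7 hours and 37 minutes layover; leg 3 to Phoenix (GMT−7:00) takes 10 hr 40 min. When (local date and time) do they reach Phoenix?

3:18 AM on November 6

Convert departure to UTC: 1:00 PM − 7:00 = 6:00 AM UTC on Nov 5.
Add 1 hour and 56 minutes leg 1 → 7:56 AM UTC.
Add 1 hour 30 minutes layover in Doha → 9:26 AM UTC.
Add 6 hours 35 minutes leg 2 → 4:01 PM UTC.
Add 7 hours and 37 minutes layover in Reykjavik → 11:38 PM UTC.
Add 10 hours and 40 minutes leg 3 → 10:18 AM UTC (Nov 6).
Phoenix is UTC−7:00, so local arrival = 10:18 AM − 7:00 = 3:18 AM on Nov 6.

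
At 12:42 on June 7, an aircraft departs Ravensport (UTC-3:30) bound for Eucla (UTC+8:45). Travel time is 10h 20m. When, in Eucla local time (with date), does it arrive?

11:17 on June 8

Eucla is 12:15 ahead of Ravensport.
After 10 hours 20 minutes it is 23:02 in Ravensport.
Shift by the zone difference: 23:02 + 12:15 = 11:17 on Jun 8 in Eucla.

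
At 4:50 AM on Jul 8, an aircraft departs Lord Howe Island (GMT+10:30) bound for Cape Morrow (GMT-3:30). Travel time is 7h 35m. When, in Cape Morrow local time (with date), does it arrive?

10:25 PM on July 7

Convert departure to UTC: 4:50 AM − 10:30 = 6:20 PM UTC on Jul 7.
Add 7 hours and 35 minutes travel time → 1:55 AM UTC (Jul 8).
Cape Morrow is UTC−3:30, so local arrival = 1:55 AM − 3:30 = 10:25 PM on Jul 7.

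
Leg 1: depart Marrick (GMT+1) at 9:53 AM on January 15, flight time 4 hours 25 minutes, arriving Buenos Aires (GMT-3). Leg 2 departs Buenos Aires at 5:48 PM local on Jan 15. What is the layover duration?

7 hours 30 minutes

Convert departure to UTC: 9:53 AM − 1:00 = 8:53 AM UTC on Jan 15.
Add 4 hours and 25 minutes flight time → 1:18 PM UTC.
Buenos Aires is UTC−3:00, so local arrival = 1:18 PM − 3:00 = 10:18 AM on Jan 15.
Layover = 5:48 PM − 10:18 AM = 7 hours 30 minutes.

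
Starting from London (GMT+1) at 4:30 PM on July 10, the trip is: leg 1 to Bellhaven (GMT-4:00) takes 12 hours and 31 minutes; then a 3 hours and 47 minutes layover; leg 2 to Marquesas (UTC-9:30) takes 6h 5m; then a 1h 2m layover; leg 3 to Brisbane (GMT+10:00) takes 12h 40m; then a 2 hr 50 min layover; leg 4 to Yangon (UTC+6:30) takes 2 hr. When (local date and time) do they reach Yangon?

Convert departure to UTC: 4:30 PM − 1:00 = 3:30 PM UTC on Jul 10.
Add 12 hours 31 minutes leg 1 → 4:01 AM UTC (Jul 11).
Add 3 hours and 47 minutes layover in Bellhaven → 7:48 AM UTC.
Add 6 hours 5 minutes leg 2 → 1:53 PM UTC.
Add 1 hour and 2 minutes layover in Marquesas → 2:55 PM UTC.
Add 12 hours and 40 minutes leg 3 → 3:35 AM UTC (Jul 12).
Add 2 hours and 50 minutes layover in Brisbane → 6:25 AM UTC.
Add 2 hours leg 4 → 8:25 AM UTC.
Yangon is UTC+6:30, so local arrival = 8:25 AM + 6:30 = 2:55 PM on Jul 12.

2:55 PM on July 12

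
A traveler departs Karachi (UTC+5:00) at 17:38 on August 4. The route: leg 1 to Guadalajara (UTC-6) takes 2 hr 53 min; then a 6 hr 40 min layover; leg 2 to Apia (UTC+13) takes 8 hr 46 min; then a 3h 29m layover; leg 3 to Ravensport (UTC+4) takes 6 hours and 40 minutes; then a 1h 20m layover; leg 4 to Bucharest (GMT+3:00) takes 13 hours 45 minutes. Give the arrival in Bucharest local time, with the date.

11:11 on August 6

Convert departure to UTC: 17:38 − 5:00 = 12:38 UTC on Aug 4.
Add 2 hours and 53 minutes leg 1 → 15:31 UTC.
Add 6 hours and 40 minutes layover in Guadalajara → 22:11 UTC.
Add 8 hours 46 minutes leg 2 → 06:57 UTC (Aug 5).
Add 3 hours and 29 minutes layover in Apia → 10:26 UTC.
Add 6 hours 40 minutes leg 3 → 17:06 UTC.
Add 1 hour and 20 minutes layover in Ravensport → 18:26 UTC.
Add 13 hours and 45 minutes leg 4 → 08:11 UTC (Aug 6).
Bucharest is UTC+3:00, so local arrival = 08:11 + 3:00 = 11:11 on Aug 6.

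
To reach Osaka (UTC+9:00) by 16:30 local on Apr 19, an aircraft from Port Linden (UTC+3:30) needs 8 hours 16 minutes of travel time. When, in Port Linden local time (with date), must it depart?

02:44 on April 19

Target arrival in UTC: 16:30 − 9:00 = 07:30 on Apr 19.
Subtract 8 hours 16 minutes → departure 23:14 UTC on Apr 18.
Port Linden is UTC+3:30: 23:14 + 3:30 = 02:44 on Apr 19.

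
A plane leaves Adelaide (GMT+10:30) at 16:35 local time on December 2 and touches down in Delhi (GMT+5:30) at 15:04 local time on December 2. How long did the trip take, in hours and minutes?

3 hours 29 minutes

Delhi is 5:00 behind Adelaide.
Clock-face elapsed time (ignoring zones) is −1 hour 31 minutes.
Actual elapsed = −1 hour 31 minutes + 5:00 = 3 hours 29 minutes.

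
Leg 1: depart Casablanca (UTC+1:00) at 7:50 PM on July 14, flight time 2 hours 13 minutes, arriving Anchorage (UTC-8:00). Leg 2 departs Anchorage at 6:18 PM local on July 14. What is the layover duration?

Convert departure to UTC: 7:50 PM − 1:00 = 6:50 PM UTC on Jul 14.
Add 2 hours 13 minutes flight time → 9:03 PM UTC.
Anchorage is UTC−8:00, so local arrival = 9:03 PM − 8:00 = 1:03 PM on Jul 14.
Layover = 6:18 PM − 1:03 PM = 5 hours 15 minutes.

5 hours 15 minutes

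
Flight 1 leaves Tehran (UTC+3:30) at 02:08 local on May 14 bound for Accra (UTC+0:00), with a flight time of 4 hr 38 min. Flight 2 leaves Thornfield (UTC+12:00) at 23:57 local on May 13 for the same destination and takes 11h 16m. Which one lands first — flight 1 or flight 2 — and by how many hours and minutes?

the second, by 4 hours 3 minutes

Flight 1 in UTC: 02:08 − 3:30 = 22:38 on May 13.
+4 hours and 38 minutes → arrive 03:16 UTC on May 14.
Flight 2 in UTC: 23:57 − 12:00 = 11:57 on May 13.
+11 hours 16 minutes → arrive 23:13 UTC on May 13.
Flight 2 lands earlier by 4 hours 3 minutes.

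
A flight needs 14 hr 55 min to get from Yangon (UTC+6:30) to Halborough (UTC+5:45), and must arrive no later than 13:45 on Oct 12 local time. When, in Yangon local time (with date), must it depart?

Target arrival in UTC: 13:45 − 5:45 = 08:00 on Oct 12.
Subtract 14 hours and 55 minutes → departure 17:05 UTC on Oct 11.
Yangon is UTC+6:30: 17:05 + 6:30 = 23:35 on Oct 11.

23:35 on October 11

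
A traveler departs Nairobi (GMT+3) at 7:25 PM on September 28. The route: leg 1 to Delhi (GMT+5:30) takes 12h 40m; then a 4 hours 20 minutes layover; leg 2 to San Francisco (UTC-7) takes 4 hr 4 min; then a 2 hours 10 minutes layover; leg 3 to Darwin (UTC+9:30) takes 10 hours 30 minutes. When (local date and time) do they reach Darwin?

11:39 AM on September 30

Convert departure to UTC: 7:25 PM − 3:00 = 4:25 PM UTC on Sep 28.
Add 12 hours and 40 minutes leg 1 → 5:05 AM UTC (Sep 29).
Add 4 hours 20 minutes layover in Delhi → 9:25 AM UTC.
Add 4 hours 4 minutes leg 2 → 1:29 PM UTC.
Add 2 hours and 10 minutes layover in San Francisco → 3:39 PM UTC.
Add 10 hours 30 minutes leg 3 → 2:09 AM UTC (Sep 30).
Darwin is UTC+9:30, so local arrival = 2:09 AM + 9:30 = 11:39 AM on Sep 30.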